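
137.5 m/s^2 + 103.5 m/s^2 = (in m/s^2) 241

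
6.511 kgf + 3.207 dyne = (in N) 63.85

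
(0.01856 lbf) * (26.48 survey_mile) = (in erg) 3.518e+10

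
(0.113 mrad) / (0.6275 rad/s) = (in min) 3.001e-06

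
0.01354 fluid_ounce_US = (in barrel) 2.519e-06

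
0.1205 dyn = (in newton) 1.205e-06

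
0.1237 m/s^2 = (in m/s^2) 0.1237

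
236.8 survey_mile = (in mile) 236.8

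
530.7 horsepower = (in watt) 3.957e+05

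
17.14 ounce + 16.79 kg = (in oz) 609.4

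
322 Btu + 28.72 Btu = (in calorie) 8.844e+04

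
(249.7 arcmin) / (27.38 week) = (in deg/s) 2.513e-07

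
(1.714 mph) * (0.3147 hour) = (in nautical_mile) 0.4687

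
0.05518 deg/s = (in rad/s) 0.0009631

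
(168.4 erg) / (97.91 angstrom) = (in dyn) 1.72e+08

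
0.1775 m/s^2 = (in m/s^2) 0.1775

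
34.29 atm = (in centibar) 3474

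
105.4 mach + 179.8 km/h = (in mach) 105.5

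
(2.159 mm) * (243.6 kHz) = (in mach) 1.545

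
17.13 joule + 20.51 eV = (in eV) 1.069e+20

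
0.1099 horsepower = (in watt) 81.95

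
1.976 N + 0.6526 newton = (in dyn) 2.629e+05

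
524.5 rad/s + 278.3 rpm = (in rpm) 5287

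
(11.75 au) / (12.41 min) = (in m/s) 2.361e+09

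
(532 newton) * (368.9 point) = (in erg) 6.923e+08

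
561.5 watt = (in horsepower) 0.753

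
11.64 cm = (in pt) 330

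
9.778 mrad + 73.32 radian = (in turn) 11.67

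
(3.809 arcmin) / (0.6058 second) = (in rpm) 0.01747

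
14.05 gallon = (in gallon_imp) 11.7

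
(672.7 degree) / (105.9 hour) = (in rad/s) 3.08e-05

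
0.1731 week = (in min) 1745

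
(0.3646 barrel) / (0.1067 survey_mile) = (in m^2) 0.0003376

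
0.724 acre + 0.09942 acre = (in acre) 0.8234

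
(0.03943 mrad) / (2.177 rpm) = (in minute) 2.883e-06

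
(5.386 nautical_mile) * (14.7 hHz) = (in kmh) 5.279e+07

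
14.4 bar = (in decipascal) 1.44e+07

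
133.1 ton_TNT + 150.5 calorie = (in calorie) 1.331e+11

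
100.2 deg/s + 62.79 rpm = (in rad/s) 8.324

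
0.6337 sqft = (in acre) 1.455e-05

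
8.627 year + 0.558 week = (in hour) 7.567e+04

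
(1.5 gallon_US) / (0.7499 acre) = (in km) 1.871e-09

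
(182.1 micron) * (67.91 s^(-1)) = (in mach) 3.632e-05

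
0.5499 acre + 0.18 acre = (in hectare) 0.2954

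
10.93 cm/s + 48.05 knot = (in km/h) 89.38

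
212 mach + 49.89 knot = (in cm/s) 7.221e+06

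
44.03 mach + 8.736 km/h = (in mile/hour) 3.354e+04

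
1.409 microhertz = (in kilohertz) 1.409e-09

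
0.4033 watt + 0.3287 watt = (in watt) 0.732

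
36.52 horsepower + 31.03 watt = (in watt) 2.726e+04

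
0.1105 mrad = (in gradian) 0.007035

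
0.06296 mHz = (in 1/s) 6.296e-05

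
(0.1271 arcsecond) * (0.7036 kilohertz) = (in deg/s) 0.02484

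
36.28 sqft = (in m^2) 3.371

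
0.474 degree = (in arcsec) 1706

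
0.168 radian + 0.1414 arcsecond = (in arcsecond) 3.465e+04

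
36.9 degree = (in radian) 0.644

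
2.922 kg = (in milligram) 2.922e+06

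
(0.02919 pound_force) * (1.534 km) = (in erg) 1.992e+09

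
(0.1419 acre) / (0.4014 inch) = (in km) 56.32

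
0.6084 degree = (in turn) 0.00169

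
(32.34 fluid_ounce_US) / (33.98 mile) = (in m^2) 1.749e-08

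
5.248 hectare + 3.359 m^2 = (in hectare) 5.248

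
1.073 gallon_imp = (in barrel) 0.03068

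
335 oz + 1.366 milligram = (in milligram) 9.497e+06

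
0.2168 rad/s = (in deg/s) 12.42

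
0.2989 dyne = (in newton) 2.989e-06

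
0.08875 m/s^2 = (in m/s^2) 0.08875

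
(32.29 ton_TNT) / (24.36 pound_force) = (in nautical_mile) 6.732e+05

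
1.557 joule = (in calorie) 0.3721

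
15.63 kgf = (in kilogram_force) 15.63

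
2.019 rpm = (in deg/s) 12.11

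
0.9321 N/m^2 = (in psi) 0.0001352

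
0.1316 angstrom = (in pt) 3.73e-08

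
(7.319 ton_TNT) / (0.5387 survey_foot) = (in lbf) 4.193e+10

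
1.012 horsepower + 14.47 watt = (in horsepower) 1.031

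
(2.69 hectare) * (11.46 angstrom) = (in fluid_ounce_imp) 1.085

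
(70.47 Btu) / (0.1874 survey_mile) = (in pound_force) 55.42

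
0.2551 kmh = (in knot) 0.1377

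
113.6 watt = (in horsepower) 0.1523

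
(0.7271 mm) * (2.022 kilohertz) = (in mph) 3.289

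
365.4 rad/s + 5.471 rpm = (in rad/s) 366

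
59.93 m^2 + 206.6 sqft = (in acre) 0.01955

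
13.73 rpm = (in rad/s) 1.438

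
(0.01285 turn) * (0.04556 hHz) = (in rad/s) 0.3678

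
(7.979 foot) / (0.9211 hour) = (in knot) 0.001426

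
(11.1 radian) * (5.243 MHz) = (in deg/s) 3.334e+09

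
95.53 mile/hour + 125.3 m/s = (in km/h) 604.8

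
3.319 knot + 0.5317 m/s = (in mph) 5.009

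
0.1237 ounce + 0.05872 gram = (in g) 3.566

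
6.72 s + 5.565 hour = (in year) 0.0006355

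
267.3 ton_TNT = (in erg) 1.118e+19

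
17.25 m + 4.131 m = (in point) 6.061e+04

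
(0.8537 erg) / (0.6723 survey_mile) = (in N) 7.89e-11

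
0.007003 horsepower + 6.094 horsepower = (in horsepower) 6.101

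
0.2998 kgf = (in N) 2.94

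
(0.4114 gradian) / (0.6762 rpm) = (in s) 0.09126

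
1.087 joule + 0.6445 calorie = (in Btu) 0.003586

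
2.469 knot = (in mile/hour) 2.841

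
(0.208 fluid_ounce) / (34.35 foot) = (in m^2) 5.875e-07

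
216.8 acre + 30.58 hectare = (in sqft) 1.274e+07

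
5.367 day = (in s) 4.637e+05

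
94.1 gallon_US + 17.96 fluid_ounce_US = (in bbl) 2.244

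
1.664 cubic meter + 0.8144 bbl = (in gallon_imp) 394.5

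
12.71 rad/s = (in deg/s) 728.2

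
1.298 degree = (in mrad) 22.65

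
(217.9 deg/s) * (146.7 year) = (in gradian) 1.12e+12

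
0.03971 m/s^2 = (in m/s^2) 0.03971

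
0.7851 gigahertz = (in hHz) 7.851e+06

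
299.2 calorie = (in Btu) 1.187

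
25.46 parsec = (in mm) 7.856e+20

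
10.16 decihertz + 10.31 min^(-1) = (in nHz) 1.188e+09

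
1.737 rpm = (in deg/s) 10.42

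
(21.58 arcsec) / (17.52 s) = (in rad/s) 5.972e-06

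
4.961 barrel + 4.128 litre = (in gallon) 209.5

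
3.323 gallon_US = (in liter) 12.58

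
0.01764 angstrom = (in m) 1.764e-12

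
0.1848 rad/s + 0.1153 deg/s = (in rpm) 1.784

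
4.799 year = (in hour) 4.204e+04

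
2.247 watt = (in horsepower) 0.003013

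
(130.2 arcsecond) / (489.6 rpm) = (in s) 1.231e-05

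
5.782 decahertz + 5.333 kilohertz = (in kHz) 5.391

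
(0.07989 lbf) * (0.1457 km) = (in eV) 3.232e+20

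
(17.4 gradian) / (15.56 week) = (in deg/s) 1.664e-06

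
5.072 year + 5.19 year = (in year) 10.26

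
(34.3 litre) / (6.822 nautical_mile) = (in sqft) 2.922e-05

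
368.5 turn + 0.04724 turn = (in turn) 368.5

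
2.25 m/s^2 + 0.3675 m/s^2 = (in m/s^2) 2.618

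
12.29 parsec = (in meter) 3.792e+17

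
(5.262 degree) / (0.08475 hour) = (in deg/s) 0.01725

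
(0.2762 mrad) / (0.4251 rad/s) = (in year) 2.06e-11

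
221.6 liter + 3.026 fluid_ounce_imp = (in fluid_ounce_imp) 7802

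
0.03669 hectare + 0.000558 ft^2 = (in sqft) 3949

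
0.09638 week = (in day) 0.6747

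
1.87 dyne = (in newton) 1.87e-05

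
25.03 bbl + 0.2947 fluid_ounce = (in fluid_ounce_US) 1.346e+05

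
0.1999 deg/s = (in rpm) 0.03332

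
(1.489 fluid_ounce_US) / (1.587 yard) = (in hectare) 3.034e-09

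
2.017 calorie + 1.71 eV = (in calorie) 2.017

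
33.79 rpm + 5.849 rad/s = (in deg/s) 537.9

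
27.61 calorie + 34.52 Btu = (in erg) 3.654e+11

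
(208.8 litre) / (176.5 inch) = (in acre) 1.151e-05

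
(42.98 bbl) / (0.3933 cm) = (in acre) 0.4293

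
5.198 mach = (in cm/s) 1.77e+05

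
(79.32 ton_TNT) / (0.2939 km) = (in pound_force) 2.539e+08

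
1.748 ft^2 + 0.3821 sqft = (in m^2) 0.1979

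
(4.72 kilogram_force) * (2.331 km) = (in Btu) 102.3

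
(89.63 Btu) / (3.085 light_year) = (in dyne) 3.24e-07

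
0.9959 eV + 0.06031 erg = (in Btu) 5.716e-12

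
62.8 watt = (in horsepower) 0.08422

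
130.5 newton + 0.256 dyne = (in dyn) 1.305e+07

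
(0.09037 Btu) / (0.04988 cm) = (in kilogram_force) 1.949e+04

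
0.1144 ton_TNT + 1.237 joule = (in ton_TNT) 0.1144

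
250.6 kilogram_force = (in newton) 2458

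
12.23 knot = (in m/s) 6.292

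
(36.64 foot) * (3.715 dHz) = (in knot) 8.065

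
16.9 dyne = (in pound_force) 3.799e-05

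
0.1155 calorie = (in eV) 3.016e+18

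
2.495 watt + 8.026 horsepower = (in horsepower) 8.029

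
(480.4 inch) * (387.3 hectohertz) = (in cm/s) 4.726e+07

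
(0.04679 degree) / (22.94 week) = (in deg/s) 3.372e-09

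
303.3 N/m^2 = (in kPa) 0.3033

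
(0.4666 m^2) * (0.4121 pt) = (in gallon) 0.01792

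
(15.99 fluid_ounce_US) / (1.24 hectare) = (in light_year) 4.031e-24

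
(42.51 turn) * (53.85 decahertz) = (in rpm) 1.373e+06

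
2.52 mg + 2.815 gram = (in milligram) 2818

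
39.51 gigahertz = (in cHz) 3.951e+12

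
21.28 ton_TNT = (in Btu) 8.439e+07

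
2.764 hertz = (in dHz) 27.64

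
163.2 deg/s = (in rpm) 27.2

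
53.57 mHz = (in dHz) 0.5357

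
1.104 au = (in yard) 1.806e+11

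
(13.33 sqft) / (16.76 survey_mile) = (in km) 4.591e-08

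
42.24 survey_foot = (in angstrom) 1.287e+11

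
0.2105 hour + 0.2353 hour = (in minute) 26.75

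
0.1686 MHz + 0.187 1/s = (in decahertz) 1.686e+04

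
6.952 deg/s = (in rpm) 1.159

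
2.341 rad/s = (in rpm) 22.35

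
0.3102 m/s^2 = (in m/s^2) 0.3102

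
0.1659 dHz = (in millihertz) 16.59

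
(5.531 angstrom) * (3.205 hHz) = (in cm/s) 1.773e-05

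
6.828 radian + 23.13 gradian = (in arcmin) 2.472e+04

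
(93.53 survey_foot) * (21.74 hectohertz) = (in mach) 182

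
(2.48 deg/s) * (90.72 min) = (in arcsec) 4.86e+07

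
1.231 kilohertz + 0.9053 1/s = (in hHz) 12.32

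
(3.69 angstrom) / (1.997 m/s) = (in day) 2.139e-15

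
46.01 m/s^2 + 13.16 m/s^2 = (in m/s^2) 59.17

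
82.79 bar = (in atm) 81.71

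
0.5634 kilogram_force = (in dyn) 5.525e+05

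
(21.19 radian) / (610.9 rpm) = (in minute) 0.005521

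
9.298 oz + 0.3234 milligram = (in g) 263.6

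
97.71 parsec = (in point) 8.547e+21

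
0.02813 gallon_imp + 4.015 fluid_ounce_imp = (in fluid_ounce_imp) 8.516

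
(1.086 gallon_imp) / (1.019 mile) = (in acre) 7.439e-10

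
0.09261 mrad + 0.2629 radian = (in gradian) 16.74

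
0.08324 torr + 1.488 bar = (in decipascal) 1.488e+06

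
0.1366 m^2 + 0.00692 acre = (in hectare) 0.002814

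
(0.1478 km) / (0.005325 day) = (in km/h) 1.156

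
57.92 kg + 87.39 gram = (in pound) 127.9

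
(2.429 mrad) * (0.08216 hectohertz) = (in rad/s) 0.01996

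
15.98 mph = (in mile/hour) 15.98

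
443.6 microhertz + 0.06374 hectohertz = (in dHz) 63.74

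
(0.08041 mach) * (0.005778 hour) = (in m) 569.5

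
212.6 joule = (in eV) 1.327e+21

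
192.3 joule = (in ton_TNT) 4.596e-08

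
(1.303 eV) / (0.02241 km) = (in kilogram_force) 9.499e-22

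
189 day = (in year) 0.5178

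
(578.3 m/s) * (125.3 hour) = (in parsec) 8.454e-09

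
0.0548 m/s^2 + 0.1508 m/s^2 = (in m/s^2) 0.2056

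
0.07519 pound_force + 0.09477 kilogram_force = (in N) 1.264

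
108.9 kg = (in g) 1.089e+05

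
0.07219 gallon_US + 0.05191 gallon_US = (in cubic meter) 0.0004698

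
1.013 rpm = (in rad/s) 0.1061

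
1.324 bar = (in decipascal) 1.324e+06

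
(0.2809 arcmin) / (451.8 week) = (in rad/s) 2.99e-13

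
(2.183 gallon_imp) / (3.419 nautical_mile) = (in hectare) 1.567e-10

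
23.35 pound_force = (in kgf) 10.59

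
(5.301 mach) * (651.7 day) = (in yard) 1.111e+11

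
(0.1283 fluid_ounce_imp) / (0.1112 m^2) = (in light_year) 3.465e-21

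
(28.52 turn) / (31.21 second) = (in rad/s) 5.742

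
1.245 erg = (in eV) 7.771e+11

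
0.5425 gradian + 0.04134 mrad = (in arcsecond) 1766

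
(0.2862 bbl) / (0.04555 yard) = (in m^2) 1.092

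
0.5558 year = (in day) 202.9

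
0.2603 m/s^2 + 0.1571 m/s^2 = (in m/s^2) 0.4174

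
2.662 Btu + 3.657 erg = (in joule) 2809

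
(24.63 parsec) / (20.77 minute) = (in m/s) 6.099e+14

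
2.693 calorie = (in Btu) 0.01068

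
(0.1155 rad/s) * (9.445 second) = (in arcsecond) 2.25e+05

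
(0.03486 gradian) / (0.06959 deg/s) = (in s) 0.4508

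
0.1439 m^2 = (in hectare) 1.439e-05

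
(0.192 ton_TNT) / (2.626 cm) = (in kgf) 3.119e+09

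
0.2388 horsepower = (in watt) 178.1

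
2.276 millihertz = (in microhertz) 2276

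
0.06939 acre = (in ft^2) 3023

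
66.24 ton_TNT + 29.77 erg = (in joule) 2.771e+11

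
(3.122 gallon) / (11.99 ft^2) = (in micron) 1.061e+04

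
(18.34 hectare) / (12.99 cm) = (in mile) 877.3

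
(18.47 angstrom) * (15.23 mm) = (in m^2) 2.813e-11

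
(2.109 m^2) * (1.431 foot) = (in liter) 919.9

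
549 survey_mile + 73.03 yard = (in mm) 8.836e+08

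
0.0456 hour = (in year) 5.205e-06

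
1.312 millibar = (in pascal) 131.2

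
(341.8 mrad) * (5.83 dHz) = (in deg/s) 11.42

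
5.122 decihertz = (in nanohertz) 5.122e+08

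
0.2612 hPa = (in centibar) 0.02612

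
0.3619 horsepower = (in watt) 269.9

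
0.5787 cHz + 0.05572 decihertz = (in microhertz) 1.136e+04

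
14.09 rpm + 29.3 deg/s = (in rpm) 18.97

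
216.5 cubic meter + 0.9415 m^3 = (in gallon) 5.744e+04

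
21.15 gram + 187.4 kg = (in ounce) 6611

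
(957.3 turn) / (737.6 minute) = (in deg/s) 7.787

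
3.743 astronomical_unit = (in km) 5.599e+08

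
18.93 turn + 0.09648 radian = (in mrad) 1.19e+05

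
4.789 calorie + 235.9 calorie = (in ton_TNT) 2.407e-07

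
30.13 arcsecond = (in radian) 0.0001461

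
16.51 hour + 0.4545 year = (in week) 23.8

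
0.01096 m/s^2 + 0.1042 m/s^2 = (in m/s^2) 0.1152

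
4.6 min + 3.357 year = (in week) 175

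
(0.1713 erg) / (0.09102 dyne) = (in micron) 1.882e+04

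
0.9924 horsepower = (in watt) 740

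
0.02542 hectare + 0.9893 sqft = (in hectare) 0.02543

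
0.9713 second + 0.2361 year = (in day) 86.18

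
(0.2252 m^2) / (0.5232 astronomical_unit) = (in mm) 2.877e-09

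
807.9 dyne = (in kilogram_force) 0.0008238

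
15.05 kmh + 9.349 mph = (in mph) 18.7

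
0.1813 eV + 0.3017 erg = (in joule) 3.017e-08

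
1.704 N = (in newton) 1.704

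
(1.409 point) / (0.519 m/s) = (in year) 3.037e-11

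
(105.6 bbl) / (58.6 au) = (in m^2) 1.915e-12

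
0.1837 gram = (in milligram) 183.7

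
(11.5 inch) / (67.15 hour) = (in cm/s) 0.0001208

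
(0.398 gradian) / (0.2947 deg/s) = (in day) 1.407e-05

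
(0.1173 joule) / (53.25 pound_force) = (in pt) 1.404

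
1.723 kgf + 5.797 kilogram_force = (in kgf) 7.52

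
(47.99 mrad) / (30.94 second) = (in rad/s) 0.001551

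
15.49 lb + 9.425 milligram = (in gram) 7026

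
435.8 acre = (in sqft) 1.898e+07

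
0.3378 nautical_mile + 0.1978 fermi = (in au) 4.182e-09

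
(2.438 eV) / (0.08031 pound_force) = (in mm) 1.093e-15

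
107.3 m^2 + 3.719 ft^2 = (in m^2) 107.6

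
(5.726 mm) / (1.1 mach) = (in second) 1.529e-05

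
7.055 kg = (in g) 7055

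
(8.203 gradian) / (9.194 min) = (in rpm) 0.002231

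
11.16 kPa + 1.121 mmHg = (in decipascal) 1.131e+05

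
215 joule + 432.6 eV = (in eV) 1.342e+21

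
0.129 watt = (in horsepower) 0.000173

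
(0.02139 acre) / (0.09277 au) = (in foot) 2.046e-08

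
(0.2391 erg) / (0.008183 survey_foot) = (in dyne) 0.9586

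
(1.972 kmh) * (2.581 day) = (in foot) 4.008e+05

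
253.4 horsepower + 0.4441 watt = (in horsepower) 253.4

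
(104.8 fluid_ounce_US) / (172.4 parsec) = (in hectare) 5.826e-26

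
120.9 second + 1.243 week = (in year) 0.02384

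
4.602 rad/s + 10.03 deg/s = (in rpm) 45.62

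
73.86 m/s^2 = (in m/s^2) 73.86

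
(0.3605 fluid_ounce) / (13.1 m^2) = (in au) 5.44e-18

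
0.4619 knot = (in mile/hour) 0.5315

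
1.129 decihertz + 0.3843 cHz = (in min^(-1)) 7.005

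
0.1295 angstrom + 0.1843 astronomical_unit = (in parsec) 8.935e-07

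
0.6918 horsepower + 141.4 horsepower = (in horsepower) 142.1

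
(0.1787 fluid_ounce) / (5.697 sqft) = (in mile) 6.204e-09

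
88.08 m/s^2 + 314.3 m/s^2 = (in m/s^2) 402.4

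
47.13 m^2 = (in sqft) 507.3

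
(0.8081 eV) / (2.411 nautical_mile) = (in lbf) 6.519e-24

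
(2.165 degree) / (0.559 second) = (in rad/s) 0.0676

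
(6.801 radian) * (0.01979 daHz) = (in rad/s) 1.346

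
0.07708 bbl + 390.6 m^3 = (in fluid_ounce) 1.321e+07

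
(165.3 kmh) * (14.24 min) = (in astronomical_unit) 2.622e-07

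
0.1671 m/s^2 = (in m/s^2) 0.1671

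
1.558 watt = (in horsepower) 0.002089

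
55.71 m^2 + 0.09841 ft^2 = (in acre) 0.01377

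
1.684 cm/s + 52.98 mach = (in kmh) 6.494e+04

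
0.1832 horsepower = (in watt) 136.6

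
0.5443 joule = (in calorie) 0.1301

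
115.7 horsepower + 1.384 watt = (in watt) 8.628e+04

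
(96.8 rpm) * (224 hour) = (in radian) 8.174e+06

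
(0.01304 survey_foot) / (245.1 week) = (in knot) 5.212e-11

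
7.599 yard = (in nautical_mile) 0.003752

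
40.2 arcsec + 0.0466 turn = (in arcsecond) 6.043e+04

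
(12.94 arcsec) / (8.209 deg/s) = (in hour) 1.216e-07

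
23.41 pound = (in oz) 374.6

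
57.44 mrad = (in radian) 0.05744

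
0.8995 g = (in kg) 0.0008995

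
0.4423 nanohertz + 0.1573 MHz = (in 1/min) 9.438e+06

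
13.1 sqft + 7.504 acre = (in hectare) 3.037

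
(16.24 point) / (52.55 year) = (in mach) 1.015e-14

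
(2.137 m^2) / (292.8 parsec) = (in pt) 6.705e-16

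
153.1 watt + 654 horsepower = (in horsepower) 654.2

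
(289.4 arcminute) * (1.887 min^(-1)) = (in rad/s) 0.002648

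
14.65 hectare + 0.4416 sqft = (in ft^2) 1.577e+06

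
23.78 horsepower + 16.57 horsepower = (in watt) 3.009e+04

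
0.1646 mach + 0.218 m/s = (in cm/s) 5626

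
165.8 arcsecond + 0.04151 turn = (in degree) 14.99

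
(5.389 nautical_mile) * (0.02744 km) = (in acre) 67.67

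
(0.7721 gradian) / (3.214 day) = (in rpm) 4.171e-07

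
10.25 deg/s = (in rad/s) 0.1789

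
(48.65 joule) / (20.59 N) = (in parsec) 7.657e-17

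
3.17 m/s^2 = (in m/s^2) 3.17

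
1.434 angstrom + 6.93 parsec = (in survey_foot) 7.016e+17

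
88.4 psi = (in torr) 4572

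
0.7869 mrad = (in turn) 0.0001252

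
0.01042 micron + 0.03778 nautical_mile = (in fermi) 6.997e+16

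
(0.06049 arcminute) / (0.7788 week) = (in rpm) 3.567e-10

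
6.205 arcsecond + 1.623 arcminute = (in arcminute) 1.726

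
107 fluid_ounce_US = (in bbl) 0.0199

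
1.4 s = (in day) 1.62e-05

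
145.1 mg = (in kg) 0.0001451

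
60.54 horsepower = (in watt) 4.514e+04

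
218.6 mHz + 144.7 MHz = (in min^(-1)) 8.682e+09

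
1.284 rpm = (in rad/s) 0.1345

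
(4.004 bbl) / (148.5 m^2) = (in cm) 0.4287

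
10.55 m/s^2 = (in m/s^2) 10.55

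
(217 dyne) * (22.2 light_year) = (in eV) 2.845e+33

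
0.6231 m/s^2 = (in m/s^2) 0.6231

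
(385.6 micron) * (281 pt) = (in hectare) 3.822e-09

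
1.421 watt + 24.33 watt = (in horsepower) 0.03453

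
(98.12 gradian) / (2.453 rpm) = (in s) 6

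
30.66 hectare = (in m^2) 3.066e+05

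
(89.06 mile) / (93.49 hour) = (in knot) 0.8278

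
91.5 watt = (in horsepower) 0.1227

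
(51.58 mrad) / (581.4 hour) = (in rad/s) 2.464e-08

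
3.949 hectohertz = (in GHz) 3.949e-07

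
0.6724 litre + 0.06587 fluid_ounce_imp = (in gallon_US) 0.1781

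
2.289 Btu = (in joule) 2415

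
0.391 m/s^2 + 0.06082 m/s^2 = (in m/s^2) 0.4518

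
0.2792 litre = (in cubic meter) 0.0002792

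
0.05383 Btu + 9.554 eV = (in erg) 5.679e+08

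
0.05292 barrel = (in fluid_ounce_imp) 296.1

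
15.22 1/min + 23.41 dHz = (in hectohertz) 0.02595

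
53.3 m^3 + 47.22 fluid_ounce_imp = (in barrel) 335.3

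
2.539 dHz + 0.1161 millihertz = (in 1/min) 15.24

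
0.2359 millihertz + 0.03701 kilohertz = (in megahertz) 3.701e-05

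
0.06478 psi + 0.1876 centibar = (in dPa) 6342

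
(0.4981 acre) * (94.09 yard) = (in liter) 1.734e+08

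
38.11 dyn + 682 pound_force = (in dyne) 3.034e+08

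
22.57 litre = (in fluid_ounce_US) 763.2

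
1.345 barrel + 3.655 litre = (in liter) 217.5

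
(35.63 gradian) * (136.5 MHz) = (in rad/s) 7.64e+07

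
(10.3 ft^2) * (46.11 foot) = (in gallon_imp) 2958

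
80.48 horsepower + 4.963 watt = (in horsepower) 80.49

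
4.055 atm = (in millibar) 4109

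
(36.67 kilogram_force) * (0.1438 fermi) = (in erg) 5.171e-07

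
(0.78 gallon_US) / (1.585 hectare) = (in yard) 2.037e-07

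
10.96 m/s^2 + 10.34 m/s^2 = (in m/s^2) 21.3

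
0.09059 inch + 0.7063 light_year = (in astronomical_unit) 4.467e+04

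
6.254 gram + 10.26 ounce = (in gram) 297.1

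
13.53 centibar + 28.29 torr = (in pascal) 1.73e+04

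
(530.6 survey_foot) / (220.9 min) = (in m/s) 0.0122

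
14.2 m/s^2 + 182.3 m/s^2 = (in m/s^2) 196.5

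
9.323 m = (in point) 2.643e+04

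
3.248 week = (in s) 1.964e+06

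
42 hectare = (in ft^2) 4.521e+06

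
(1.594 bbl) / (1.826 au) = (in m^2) 9.277e-13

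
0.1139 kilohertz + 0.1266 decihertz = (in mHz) 1.139e+05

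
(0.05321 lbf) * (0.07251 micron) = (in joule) 1.716e-08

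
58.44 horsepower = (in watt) 4.358e+04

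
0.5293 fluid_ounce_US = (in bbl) 9.846e-05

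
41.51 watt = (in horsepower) 0.05567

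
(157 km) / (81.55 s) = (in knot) 3742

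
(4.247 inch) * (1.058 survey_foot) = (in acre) 8.596e-06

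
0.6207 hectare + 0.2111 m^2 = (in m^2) 6207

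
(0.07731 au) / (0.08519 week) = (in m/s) 2.245e+05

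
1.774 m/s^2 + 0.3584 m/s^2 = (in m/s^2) 2.132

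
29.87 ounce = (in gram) 846.8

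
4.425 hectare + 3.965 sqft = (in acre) 10.93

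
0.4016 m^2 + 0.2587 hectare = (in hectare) 0.2587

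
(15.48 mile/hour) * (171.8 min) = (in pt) 2.022e+08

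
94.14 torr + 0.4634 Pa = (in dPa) 1.255e+05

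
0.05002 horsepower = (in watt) 37.3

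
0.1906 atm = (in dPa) 1.931e+05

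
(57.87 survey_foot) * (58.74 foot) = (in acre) 0.07804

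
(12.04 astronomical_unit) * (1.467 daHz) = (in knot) 5.136e+13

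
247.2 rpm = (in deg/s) 1483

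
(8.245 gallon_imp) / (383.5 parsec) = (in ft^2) 3.409e-20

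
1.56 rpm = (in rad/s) 0.1634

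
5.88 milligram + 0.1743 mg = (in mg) 6.054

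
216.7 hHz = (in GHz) 2.167e-05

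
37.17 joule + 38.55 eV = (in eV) 2.32e+20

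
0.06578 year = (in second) 2.074e+06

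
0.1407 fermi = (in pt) 3.988e-13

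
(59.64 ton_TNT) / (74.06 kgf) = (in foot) 1.127e+09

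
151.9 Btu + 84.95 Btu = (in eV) 1.56e+24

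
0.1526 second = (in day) 1.766e-06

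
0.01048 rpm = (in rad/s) 0.001097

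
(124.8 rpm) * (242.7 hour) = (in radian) 1.142e+07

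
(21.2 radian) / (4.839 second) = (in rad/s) 4.381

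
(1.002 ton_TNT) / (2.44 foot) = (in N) 5.637e+09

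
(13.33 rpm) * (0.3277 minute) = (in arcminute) 9.435e+04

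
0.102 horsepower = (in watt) 76.06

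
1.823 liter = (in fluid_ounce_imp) 64.16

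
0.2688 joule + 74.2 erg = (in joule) 0.2688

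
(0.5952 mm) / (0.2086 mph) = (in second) 0.006383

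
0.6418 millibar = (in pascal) 64.18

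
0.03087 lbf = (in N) 0.1373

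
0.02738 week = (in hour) 4.6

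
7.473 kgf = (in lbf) 16.48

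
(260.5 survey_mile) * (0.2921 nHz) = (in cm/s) 0.01225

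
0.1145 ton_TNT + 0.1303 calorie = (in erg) 4.791e+15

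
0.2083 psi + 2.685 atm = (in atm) 2.699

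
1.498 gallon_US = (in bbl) 0.03567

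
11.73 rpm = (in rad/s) 1.228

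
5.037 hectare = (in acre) 12.45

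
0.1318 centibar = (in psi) 0.01912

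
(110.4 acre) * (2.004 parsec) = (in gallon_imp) 6.077e+24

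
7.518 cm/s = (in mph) 0.1682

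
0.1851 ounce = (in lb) 0.01157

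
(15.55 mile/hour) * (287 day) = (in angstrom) 1.724e+18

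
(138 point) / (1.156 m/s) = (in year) 1.335e-09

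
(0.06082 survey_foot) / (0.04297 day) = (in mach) 1.466e-08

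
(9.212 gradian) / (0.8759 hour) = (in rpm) 0.0004382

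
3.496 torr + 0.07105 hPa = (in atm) 0.00467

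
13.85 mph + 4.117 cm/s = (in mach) 0.0183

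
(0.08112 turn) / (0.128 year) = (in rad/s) 1.263e-07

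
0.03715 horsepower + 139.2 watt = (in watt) 166.9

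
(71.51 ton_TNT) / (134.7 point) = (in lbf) 1.415e+12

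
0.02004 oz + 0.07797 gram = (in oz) 0.02279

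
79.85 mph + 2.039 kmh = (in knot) 70.49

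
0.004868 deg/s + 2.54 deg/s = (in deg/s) 2.545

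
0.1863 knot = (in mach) 0.0002815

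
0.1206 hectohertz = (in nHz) 1.206e+10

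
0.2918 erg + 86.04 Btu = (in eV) 5.666e+23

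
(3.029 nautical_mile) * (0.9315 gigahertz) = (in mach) 1.535e+10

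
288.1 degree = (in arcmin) 1.729e+04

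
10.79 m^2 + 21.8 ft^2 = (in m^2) 12.82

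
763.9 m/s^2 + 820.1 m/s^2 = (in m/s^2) 1584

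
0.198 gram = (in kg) 0.000198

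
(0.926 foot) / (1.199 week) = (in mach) 1.143e-09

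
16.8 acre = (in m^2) 6.799e+04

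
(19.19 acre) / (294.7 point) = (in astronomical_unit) 4.993e-06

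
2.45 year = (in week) 127.8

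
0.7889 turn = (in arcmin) 1.704e+04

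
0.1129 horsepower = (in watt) 84.19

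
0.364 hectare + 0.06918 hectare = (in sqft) 4.663e+04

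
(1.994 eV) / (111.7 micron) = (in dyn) 2.86e-10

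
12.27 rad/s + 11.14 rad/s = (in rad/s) 23.41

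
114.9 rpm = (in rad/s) 12.03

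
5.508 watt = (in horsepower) 0.007386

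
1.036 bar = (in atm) 1.022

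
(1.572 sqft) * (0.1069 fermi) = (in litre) 1.561e-14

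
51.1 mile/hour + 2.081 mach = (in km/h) 2633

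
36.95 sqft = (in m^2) 3.433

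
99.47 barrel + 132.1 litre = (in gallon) 4213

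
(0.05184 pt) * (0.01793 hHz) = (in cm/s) 0.003279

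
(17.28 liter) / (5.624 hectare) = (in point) 0.000871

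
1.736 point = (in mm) 0.6124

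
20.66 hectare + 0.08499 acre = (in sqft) 2.228e+06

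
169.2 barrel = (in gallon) 7106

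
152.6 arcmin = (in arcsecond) 9156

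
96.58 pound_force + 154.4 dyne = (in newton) 429.6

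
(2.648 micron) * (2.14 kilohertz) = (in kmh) 0.0204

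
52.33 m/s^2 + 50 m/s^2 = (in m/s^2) 102.3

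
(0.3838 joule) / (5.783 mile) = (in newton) 4.124e-05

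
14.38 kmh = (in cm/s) 399.4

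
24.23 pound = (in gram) 1.099e+04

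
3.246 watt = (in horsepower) 0.004353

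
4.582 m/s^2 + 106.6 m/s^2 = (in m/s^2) 111.2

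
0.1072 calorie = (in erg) 4.485e+06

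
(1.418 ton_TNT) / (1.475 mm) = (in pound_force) 9.043e+11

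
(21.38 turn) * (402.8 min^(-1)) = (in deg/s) 5.167e+04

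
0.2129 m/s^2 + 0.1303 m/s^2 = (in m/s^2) 0.3432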